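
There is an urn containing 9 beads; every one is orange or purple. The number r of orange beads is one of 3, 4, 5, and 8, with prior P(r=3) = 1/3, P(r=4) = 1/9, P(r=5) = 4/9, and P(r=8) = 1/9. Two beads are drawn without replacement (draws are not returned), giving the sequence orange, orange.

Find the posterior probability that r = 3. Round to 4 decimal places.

For each hypothesis, P(data | H) works out to: P(data | r = 3) = (3/9)(2/8) = 1/12; P(data | r = 4) = (4/9)(3/8) = 1/6; P(data | r = 5) = (5/9)(4/8) = 5/18; P(data | r = 8) = (8/9)(7/8) = 7/9.
Multiplying each by its prior: 1/3 · 1/12 = 1/36, 1/9 · 1/6 = 1/54, 4/9 · 5/18 = 10/81, 1/9 · 7/9 = 7/81; these sum to 83/324.
Therefore the posterior P(r = 3 | data) = (1/36) / (83/324) = 9/83.

0.1084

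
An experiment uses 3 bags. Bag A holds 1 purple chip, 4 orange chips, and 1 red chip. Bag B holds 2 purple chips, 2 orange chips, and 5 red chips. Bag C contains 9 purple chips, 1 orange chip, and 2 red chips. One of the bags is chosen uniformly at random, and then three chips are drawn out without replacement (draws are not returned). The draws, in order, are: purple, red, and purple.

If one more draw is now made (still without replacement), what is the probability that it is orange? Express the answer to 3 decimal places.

0.145

The likelihood of the observed sequence under each hypothesis: P(data | bag A) = (1/6)(1/5)(0/4) = 0; P(data | bag B) = (2/9)(5/8)(1/7) = 0.019841; P(data | bag C) = (9/12)(2/11)(8/10) = 0.10909.
The prior-weighted likelihoods are 1/3 · 0 = 0, 1/3 · 0.019841 = 0.0066138, 1/3 · 0.10909 = 0.036364; these sum to 0.042977.
The posterior is then P(bag A | data) = 0, P(bag B | data) = 0.15389, P(bag C | data) = 0.84611.
So P(orange next | data) = Σ P(orange next | H) P(H | data) = (1/3)(0.15389) + (1/9)(0.84611) = 0.14531.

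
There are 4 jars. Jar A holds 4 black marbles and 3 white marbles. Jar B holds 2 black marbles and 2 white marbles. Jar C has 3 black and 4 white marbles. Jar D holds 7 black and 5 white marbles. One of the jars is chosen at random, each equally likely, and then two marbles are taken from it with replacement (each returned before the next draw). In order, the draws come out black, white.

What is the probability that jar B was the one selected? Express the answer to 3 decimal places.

0.254

Under each hypothesis, the probability of the observed sequence is: P(data | jar A) = (4/7)(3/7) = 0.2449; P(data | jar B) = (2/4)(2/4) = 0.25; P(data | jar C) = (3/7)(4/7) = 0.2449; P(data | jar D) = (7/12)(5/12) = 0.24306.
The prior-weighted likelihoods are 1/4 · 0.2449 = 0.061224, 1/4 · 0.25 = 0.0625, 1/4 · 0.2449 = 0.061224, 1/4 · 0.24306 = 0.060764; with total 0.24571.
Hence P(jar B | data) = (0.0625) / (0.24571) = 0.25436.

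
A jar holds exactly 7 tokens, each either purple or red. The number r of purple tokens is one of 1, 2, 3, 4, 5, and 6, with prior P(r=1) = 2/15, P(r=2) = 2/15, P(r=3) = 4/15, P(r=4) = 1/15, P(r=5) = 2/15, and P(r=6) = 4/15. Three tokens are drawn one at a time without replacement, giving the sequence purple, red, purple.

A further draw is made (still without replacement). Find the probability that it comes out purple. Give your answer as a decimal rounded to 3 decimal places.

0.631

Compute the likelihood of the observed sequence for each case: P(data | r = 1) = (1/7)(6/6)(0/5) = 0; P(data | r = 2) = (2/7)(5/6)(1/5) = 0.047619; P(data | r = 3) = (3/7)(4/6)(2/5) = 0.11429; P(data | r = 4) = (4/7)(3/6)(3/5) = 0.17143; P(data | r = 5) = (5/7)(2/6)(4/5) = 0.19048; P(data | r = 6) = (6/7)(1/6)(5/5) = 0.14286.
Multiplying each by its prior: 2/15 · 0 = 0, 2/15 · 0.047619 = 0.0063492, 4/15 · 0.11429 = 0.030476, 1/15 · 0.17143 = 0.011429, 2/15 · 0.19048 = 0.025397, 4/15 · 0.14286 = 0.038095; these sum to 0.11175.
Normalising, the posterior is P(r = 1 | data) = 0, P(r = 2 | data) = 0.056818, P(r = 3 | data) = 0.27273, P(r = 4 | data) = 0.10227, P(r = 5 | data) = 0.22727, P(r = 6 | data) = 0.34091.
Averaging over the posterior, P(purple next | data) = (0)(0.056818) + (1/4)(0.27273) + (1/2)(0.10227) + (3/4)(0.22727) + (1)(0.34091) = 0.63068.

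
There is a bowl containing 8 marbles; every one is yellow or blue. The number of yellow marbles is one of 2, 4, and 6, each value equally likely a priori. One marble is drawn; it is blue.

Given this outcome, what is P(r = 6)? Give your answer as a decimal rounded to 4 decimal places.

Under each hypothesis, the probability of this draw is: P(data | r = 2) = (6/8) = 3/4; P(data | r = 4) = (4/8) = 1/2; P(data | r = 6) = (2/8) = 1/4.
Weighting by the prior gives 1/3 · 3/4 = 1/4, 1/3 · 1/2 = 1/6, 1/3 · 1/4 = 1/12; these sum to 1/2.
By Bayes' rule, P(r = 6 | data) = (1/12) / (1/2) = 1/6.

0.1667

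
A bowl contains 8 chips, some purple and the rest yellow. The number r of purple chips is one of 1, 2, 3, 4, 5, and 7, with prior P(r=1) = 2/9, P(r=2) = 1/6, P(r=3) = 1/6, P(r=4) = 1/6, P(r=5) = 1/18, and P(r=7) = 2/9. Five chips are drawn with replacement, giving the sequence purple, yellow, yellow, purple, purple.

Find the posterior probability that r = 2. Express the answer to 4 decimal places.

0.0998

For each hypothesis, P(data | H) works out to: P(data | r = 1) = (1/8)(7/8)(7/8)(1/8)(1/8) = 0.0014954; P(data | r = 2) = (2/8)(6/8)(6/8)(2/8)(2/8) = 0.0087891; P(data | r = 3) = (3/8)(5/8)(5/8)(3/8)(3/8) = 0.020599; P(data | r = 4) = (4/8)(4/8)(4/8)(4/8)(4/8) = 0.03125; P(data | r = 5) = (5/8)(3/8)(3/8)(5/8)(5/8) = 0.034332; P(data | r = 7) = (7/8)(1/8)(1/8)(7/8)(7/8) = 0.010468.
Weighting by the prior gives 2/9 · 0.0014954 = 0.0003323, 1/6 · 0.0087891 = 0.0014648, 1/6 · 0.020599 = 0.0034332, 1/6 · 0.03125 = 0.0052083, 1/18 · 0.034332 = 0.0019073, 2/9 · 0.010468 = 0.0023261; summing to 0.014672.
So P(r = 2 | data) = (0.0014648) / (0.014672) = 0.099838.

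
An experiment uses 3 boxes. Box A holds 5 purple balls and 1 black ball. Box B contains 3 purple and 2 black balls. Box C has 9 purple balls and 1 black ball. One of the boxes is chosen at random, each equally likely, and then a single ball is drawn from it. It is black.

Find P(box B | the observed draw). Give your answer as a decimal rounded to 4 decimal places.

Compute the likelihood of this draw for each case: P(data | box A) = (1/6) = 1/6; P(data | box B) = (2/5) = 2/5; P(data | box C) = (1/10) = 1/10.
Multiplying each by its prior: 1/3 · 1/6 = 1/18, 1/3 · 2/5 = 2/15, 1/3 · 1/10 = 1/30; with total 2/9.
Hence P(box B | data) = (2/15) / (2/9) = 3/5.

0.6000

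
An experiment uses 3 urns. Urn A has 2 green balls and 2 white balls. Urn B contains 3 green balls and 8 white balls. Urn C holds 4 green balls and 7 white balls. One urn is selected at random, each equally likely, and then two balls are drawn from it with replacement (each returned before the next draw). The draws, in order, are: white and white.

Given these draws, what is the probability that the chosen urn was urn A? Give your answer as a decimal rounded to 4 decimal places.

For each hypothesis, P(data | H) works out to: P(data | urn A) = (2/4)(2/4) = 1/4; P(data | urn B) = (8/11)(8/11) = 64/121; P(data | urn C) = (7/11)(7/11) = 49/121.
Multiplying each by its prior: 1/3 · 1/4 = 1/12, 1/3 · 64/121 = 64/363, 1/3 · 49/121 = 49/363; these sum to 191/484.
Therefore the posterior P(urn A | data) = (1/12) / (191/484) = 121/573.

0.2112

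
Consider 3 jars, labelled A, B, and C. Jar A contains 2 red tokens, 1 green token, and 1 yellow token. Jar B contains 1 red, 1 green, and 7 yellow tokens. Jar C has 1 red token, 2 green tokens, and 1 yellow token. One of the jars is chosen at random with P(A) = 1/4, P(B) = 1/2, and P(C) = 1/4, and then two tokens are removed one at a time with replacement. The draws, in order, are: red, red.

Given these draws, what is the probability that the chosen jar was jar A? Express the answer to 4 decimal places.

The likelihood of the observed sequence under each hypothesis: P(data | jar A) = (2/4)(2/4) = 0.25; P(data | jar B) = (1/9)(1/9) = 0.012346; P(data | jar C) = (1/4)(1/4) = 0.0625.
The prior-weighted likelihoods are 1/4 · 0.25 = 0.0625, 1/2 · 0.012346 = 0.0061728, 1/4 · 0.0625 = 0.015625; these sum to 0.084298.
By Bayes' rule, P(jar A | data) = (0.0625) / (0.084298) = 0.74142.

0.7414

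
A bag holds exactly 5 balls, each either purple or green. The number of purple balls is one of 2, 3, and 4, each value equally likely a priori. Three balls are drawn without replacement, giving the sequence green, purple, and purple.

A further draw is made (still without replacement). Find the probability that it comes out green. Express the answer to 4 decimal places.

Under each hypothesis, the probability of the observed sequence is: P(data | r = 2) = (3/5)(2/4)(1/3) = 1/10; P(data | r = 3) = (2/5)(3/4)(2/3) = 1/5; P(data | r = 4) = (1/5)(4/4)(3/3) = 1/5.
Weighting by the prior gives 1/3 · 1/10 = 1/30, 1/3 · 1/5 = 1/15, 1/3 · 1/5 = 1/15; summing to 1/6.
The posterior is then P(r = 2 | data) = 1/5, P(r = 3 | data) = 2/5, P(r = 4 | data) = 2/5.
The predictive probability is P(green next | data) = (1)(1/5) + (1/2)(2/5) + (0)(2/5) = 2/5.

0.4000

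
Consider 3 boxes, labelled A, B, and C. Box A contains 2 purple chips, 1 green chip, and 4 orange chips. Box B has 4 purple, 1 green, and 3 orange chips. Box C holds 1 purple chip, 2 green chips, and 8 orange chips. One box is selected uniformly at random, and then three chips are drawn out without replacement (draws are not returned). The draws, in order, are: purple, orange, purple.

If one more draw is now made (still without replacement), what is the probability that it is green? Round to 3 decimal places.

Compute the likelihood of the observed sequence for each case: P(data | box A) = (2/7)(4/6)(1/5) = 0.038095; P(data | box B) = (4/8)(3/7)(3/6) = 0.10714; P(data | box C) = (1/11)(8/10)(0/9) = 0.
Weighting by the prior gives 1/3 · 0.038095 = 0.012698, 1/3 · 0.10714 = 0.035714, 1/3 · 0 = 0; with total 0.048413.
Dividing through by the total gives posterior P(box A | data) = 0.2623, P(box B | data) = 0.7377, P(box C | data) = 0.
Averaging over the posterior, P(green next | data) = (1/4)(0.2623) + (1/5)(0.7377) = 0.21311.

0.213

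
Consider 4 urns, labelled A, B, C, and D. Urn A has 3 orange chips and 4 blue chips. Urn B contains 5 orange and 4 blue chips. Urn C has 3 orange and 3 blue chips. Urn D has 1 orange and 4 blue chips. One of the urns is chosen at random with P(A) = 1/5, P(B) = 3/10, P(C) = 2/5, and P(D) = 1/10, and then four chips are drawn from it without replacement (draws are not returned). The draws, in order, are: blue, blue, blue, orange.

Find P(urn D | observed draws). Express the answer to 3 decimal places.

0.290

For each hypothesis, P(data | H) works out to: P(data | urn A) = (4/7)(3/6)(2/5)(3/4) = 3/35; P(data | urn B) = (4/9)(3/8)(2/7)(5/6) = 5/126; P(data | urn C) = (3/6)(2/5)(1/4)(3/3) = 1/20; P(data | urn D) = (4/5)(3/4)(2/3)(1/2) = 1/5.
The prior-weighted likelihoods are 1/5 · 3/35 = 3/175, 3/10 · 5/126 = 1/84, 2/5 · 1/20 = 1/50, 1/10 · 1/5 = 1/50; with total 29/420.
So P(urn D | data) = (1/50) / (29/420) = 42/145.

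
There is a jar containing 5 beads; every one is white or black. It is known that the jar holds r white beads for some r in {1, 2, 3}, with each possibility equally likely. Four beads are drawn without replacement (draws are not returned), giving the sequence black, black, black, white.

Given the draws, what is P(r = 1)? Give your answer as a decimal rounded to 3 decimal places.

0.667

Compute the likelihood of the observed sequence for each case: P(data | r = 1) = (4/5)(3/4)(2/3)(1/2) = 1/5; P(data | r = 2) = (3/5)(2/4)(1/3)(2/2) = 1/10; P(data | r = 3) = (2/5)(1/4)(0/3) = 0.
Weighting by the prior gives 1/3 · 1/5 = 1/15, 1/3 · 1/10 = 1/30, 1/3 · 0 = 0; with total 1/10.
By Bayes' rule, P(r = 1 | data) = (1/15) / (1/10) = 2/3.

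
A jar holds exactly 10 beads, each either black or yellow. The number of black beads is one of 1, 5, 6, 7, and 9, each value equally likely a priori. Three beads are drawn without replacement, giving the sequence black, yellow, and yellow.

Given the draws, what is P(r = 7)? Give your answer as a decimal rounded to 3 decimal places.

For each hypothesis, P(data | H) works out to: P(data | r = 1) = (1/10)(9/9)(8/8) = 0.1; P(data | r = 5) = (5/10)(5/9)(4/8) = 0.13889; P(data | r = 6) = (6/10)(4/9)(3/8) = 0.1; P(data | r = 7) = (7/10)(3/9)(2/8) = 0.058333; P(data | r = 9) = (9/10)(1/9)(0/8) = 0.
The prior-weighted likelihoods are 1/5 · 0.1 = 0.02, 1/5 · 0.13889 = 0.027778, 1/5 · 0.1 = 0.02, 1/5 · 0.058333 = 0.011667, 1/5 · 0 = 0; summing to 0.079444.
So P(r = 7 | data) = (0.011667) / (0.079444) = 0.14685.

0.147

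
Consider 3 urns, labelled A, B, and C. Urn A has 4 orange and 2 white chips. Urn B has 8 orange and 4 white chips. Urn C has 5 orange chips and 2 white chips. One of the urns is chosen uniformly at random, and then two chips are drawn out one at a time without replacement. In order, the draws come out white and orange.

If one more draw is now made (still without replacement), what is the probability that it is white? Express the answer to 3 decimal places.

Under each hypothesis, the probability of the observed sequence is: P(data | urn A) = (2/6)(4/5) = 0.26667; P(data | urn B) = (4/12)(8/11) = 0.24242; P(data | urn C) = (2/7)(5/6) = 0.2381.
Weighting by the prior gives 1/3 · 0.26667 = 0.088889, 1/3 · 0.24242 = 0.080808, 1/3 · 0.2381 = 0.079365; with total 0.24906.
Normalising, the posterior is P(urn A | data) = 0.35689, P(urn B | data) = 0.32445, P(urn C | data) = 0.31866.
The predictive probability is P(white next | data) = (1/4)(0.35689) + (3/10)(0.32445) + (1/5)(0.31866) = 0.25029.

0.250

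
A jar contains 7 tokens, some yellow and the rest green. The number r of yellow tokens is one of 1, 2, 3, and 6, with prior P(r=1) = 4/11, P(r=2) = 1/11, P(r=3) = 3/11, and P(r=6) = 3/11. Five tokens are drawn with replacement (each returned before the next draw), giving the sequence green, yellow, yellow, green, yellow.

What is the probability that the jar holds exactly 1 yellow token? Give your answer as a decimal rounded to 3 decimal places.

Under each hypothesis, the probability of the observed sequence is: P(data | r = 1) = (6/7)(1/7)(1/7)(6/7)(1/7) = 0.002142; P(data | r = 2) = (5/7)(2/7)(2/7)(5/7)(2/7) = 0.0119; P(data | r = 3) = (4/7)(3/7)(3/7)(4/7)(3/7) = 0.025704; P(data | r = 6) = (1/7)(6/7)(6/7)(1/7)(6/7) = 0.012852.
Weighting by the prior gives 4/11 · 0.002142 = 0.0007789, 1/11 · 0.0119 = 0.0010818, 3/11 · 0.025704 = 0.0070101, 3/11 · 0.012852 = 0.003505; summing to 0.012376.
So P(r = 1 | data) = (0.0007789) / (0.012376) = 0.062937.

0.063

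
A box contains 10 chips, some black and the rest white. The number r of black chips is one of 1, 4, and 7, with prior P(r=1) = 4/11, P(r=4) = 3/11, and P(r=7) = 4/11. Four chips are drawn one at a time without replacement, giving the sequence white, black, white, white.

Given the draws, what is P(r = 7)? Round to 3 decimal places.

0.046

The likelihood of the observed sequence under each hypothesis: P(data | r = 1) = (9/10)(1/9)(8/8)(7/7) = 0.1; P(data | r = 4) = (6/10)(4/9)(5/8)(4/7) = 0.095238; P(data | r = 7) = (3/10)(7/9)(2/8)(1/7) = 0.0083333.
Multiplying each by its prior: 4/11 · 0.1 = 0.036364, 3/11 · 0.095238 = 0.025974, 4/11 · 0.0083333 = 0.0030303; summing to 0.065368.
By Bayes' rule, P(r = 7 | data) = (0.0030303) / (0.065368) = 0.046358.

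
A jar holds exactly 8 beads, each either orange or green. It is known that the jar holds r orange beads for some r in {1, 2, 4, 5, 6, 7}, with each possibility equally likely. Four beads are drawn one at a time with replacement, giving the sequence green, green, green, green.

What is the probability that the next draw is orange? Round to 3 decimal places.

The likelihood of the observed sequence under each hypothesis: P(data | r = 1) = (7/8)(7/8)(7/8)(7/8) = 0.58618; P(data | r = 2) = (6/8)(6/8)(6/8)(6/8) = 0.31641; P(data | r = 4) = (4/8)(4/8)(4/8)(4/8) = 0.0625; P(data | r = 5) = (3/8)(3/8)(3/8)(3/8) = 0.019775; P(data | r = 6) = (2/8)(2/8)(2/8)(2/8) = 0.0039062; P(data | r = 7) = (1/8)(1/8)(1/8)(1/8) = 0.00024414.
Weighting by the prior gives 1/6 · 0.58618 = 0.097697, 1/6 · 0.31641 = 0.052734, 1/6 · 0.0625 = 0.010417, 1/6 · 0.019775 = 0.0032959, 1/6 · 0.0039062 = 0.00065104, 1/6 · 0.00024414 = 4.069e-05; summing to 0.16484.
Normalising, the posterior is P(r = 1 | data) = 0.59269, P(r = 2 | data) = 0.31992, P(r = 4 | data) = 0.063194, P(r = 5 | data) = 0.019995, P(r = 6 | data) = 0.0039496, P(r = 7 | data) = 0.00024685.
So P(orange next | data) = Σ P(orange next | H) P(H | data) = (1/8)(0.59269) + (1/4)(0.31992) + (1/2)(0.063194) + (5/8)(0.019995) + (3/4)(0.0039496) + (7/8)(0.00024685) = 0.20134.

0.201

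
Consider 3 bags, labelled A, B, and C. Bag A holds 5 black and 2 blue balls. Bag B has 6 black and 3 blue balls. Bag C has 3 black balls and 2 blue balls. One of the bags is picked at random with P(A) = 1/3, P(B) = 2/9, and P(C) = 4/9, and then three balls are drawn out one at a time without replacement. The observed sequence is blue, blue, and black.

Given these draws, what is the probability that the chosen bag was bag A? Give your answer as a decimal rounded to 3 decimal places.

0.208

For each hypothesis, P(data | H) works out to: P(data | bag A) = (2/7)(1/6)(5/5) = 1/21; P(data | bag B) = (3/9)(2/8)(6/7) = 1/14; P(data | bag C) = (2/5)(1/4)(3/3) = 1/10.
The prior-weighted likelihoods are 1/3 · 1/21 = 1/63, 2/9 · 1/14 = 1/63, 4/9 · 1/10 = 2/45; summing to 8/105.
Hence P(bag A | data) = (1/63) / (8/105) = 5/24.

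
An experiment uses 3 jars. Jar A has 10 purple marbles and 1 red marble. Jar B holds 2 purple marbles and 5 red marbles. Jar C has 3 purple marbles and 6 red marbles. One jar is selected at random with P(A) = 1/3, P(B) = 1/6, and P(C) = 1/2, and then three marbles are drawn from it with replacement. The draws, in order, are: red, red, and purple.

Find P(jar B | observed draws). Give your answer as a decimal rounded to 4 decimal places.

Under each hypothesis, the probability of the observed sequence is: P(data | jar A) = (1/11)(1/11)(10/11) = 0.0075131; P(data | jar B) = (5/7)(5/7)(2/7) = 0.14577; P(data | jar C) = (6/9)(6/9)(3/9) = 0.14815.
Weighting by the prior gives 1/3 · 0.0075131 = 0.0025044, 1/6 · 0.14577 = 0.024295, 1/2 · 0.14815 = 0.074074; with total 0.10087.
So P(jar B | data) = (0.024295) / (0.10087) = 0.24085.

0.2408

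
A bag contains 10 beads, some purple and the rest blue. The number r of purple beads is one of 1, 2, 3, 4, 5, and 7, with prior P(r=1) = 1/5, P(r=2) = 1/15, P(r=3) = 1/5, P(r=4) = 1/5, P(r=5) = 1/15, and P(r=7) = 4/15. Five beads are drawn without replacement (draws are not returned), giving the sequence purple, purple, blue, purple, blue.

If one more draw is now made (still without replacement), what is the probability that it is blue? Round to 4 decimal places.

Compute the likelihood of the observed sequence for each case: P(data | r = 1) = (1/10)(0/9) = 0; P(data | r = 2) = (2/10)(1/9)(8/8)(0/7) = 0; P(data | r = 3) = (3/10)(2/9)(7/8)(1/7)(6/6) = 0.0083333; P(data | r = 4) = (4/10)(3/9)(6/8)(2/7)(5/6) = 0.02381; P(data | r = 5) = (5/10)(4/9)(5/8)(3/7)(4/6) = 0.039683; P(data | r = 7) = (7/10)(6/9)(3/8)(5/7)(2/6) = 0.041667.
Multiplying each by its prior: 1/5 · 0 = 0, 1/15 · 0 = 0, 1/5 · 0.0083333 = 0.0016667, 1/5 · 0.02381 = 0.0047619, 1/15 · 0.039683 = 0.0026455, 4/15 · 0.041667 = 0.011111; summing to 0.020185.
Normalising, the posterior is P(r = 1 | data) = 0, P(r = 2 | data) = 0, P(r = 3 | data) = 0.082569, P(r = 4 | data) = 0.23591, P(r = 5 | data) = 0.13106, P(r = 7 | data) = 0.55046.
The predictive probability is P(blue next | data) = (1)(0.082569) + (4/5)(0.23591) + (3/5)(0.13106) + (1/5)(0.55046) = 0.46003.

0.4600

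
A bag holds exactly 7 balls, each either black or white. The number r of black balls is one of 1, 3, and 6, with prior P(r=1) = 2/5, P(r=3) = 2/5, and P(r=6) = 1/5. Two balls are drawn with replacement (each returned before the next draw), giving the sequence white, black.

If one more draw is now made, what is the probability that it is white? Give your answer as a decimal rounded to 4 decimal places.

Compute the likelihood of the observed sequence for each case: P(data | r = 1) = (6/7)(1/7) = 6/49; P(data | r = 3) = (4/7)(3/7) = 12/49; P(data | r = 6) = (1/7)(6/7) = 6/49.
Weighting by the prior gives 2/5 · 6/49 = 12/245, 2/5 · 12/49 = 24/245, 1/5 · 6/49 = 6/245; these sum to 6/35.
The posterior is then P(r = 1 | data) = 2/7, P(r = 3 | data) = 4/7, P(r = 6 | data) = 1/7.
So P(white next | data) = Σ P(white next | H) P(H | data) = (6/7)(2/7) + (4/7)(4/7) + (1/7)(1/7) = 29/49.

0.5918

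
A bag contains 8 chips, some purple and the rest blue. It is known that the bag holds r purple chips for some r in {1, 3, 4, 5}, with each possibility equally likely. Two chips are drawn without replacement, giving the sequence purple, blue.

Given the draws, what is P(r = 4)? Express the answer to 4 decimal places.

Compute the likelihood of the observed sequence for each case: P(data | r = 1) = (1/8)(7/7) = 1/8; P(data | r = 3) = (3/8)(5/7) = 15/56; P(data | r = 4) = (4/8)(4/7) = 2/7; P(data | r = 5) = (5/8)(3/7) = 15/56.
The prior-weighted likelihoods are 1/4 · 1/8 = 1/32, 1/4 · 15/56 = 15/224, 1/4 · 2/7 = 1/14, 1/4 · 15/56 = 15/224; these sum to 53/224.
Hence P(r = 4 | data) = (1/14) / (53/224) = 16/53.

0.3019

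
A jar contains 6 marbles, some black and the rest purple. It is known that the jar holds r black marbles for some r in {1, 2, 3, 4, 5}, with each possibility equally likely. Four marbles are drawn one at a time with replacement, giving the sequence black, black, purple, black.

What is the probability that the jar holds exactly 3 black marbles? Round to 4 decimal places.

Compute the likelihood of the observed sequence for each case: P(data | r = 1) = (1/6)(1/6)(5/6)(1/6) = 0.003858; P(data | r = 2) = (2/6)(2/6)(4/6)(2/6) = 0.024691; P(data | r = 3) = (3/6)(3/6)(3/6)(3/6) = 0.0625; P(data | r = 4) = (4/6)(4/6)(2/6)(4/6) = 0.098765; P(data | r = 5) = (5/6)(5/6)(1/6)(5/6) = 0.096451.
Weighting by the prior gives 1/5 · 0.003858 = 0.0007716, 1/5 · 0.024691 = 0.0049383, 1/5 · 0.0625 = 0.0125, 1/5 · 0.098765 = 0.019753, 1/5 · 0.096451 = 0.01929; these sum to 0.057253.
Therefore the posterior P(r = 3 | data) = (0.0125) / (0.057253) = 0.21833.

0.2183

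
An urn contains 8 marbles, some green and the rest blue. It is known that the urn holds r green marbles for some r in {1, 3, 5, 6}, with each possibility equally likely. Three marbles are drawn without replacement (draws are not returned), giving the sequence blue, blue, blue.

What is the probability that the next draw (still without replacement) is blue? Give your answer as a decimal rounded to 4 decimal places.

0.6957

For each hypothesis, P(data | H) works out to: P(data | r = 1) = (7/8)(6/7)(5/6) = 5/8; P(data | r = 3) = (5/8)(4/7)(3/6) = 5/28; P(data | r = 5) = (3/8)(2/7)(1/6) = 1/56; P(data | r = 6) = (2/8)(1/7)(0/6) = 0.
The prior-weighted likelihoods are 1/4 · 5/8 = 5/32, 1/4 · 5/28 = 5/112, 1/4 · 1/56 = 1/224, 1/4 · 0 = 0; summing to 23/112.
The posterior is then P(r = 1 | data) = 35/46, P(r = 3 | data) = 5/23, P(r = 5 | data) = 1/46, P(r = 6 | data) = 0.
So P(blue next | data) = Σ P(blue next | H) P(H | data) = (4/5)(35/46) + (2/5)(5/23) + (0)(1/46) = 16/23.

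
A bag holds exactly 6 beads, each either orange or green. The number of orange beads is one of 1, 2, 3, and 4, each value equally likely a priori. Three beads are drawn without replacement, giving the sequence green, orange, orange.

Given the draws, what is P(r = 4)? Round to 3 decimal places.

0.480

Compute the likelihood of the observed sequence for each case: P(data | r = 1) = (5/6)(1/5)(0/4) = 0; P(data | r = 2) = (4/6)(2/5)(1/4) = 1/15; P(data | r = 3) = (3/6)(3/5)(2/4) = 3/20; P(data | r = 4) = (2/6)(4/5)(3/4) = 1/5.
Multiplying each by its prior: 1/4 · 0 = 0, 1/4 · 1/15 = 1/60, 1/4 · 3/20 = 3/80, 1/4 · 1/5 = 1/20; summing to 5/48.
By Bayes' rule, P(r = 4 | data) = (1/20) / (5/48) = 12/25.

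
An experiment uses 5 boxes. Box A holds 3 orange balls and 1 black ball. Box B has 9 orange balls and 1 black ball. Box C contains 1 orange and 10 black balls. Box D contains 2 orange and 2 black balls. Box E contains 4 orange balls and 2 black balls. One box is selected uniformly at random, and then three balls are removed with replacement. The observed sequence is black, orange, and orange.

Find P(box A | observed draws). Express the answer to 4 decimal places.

0.2800

Under each hypothesis, the probability of the observed sequence is: P(data | box A) = (1/4)(3/4)(3/4) = 0.14062; P(data | box B) = (1/10)(9/10)(9/10) = 0.081; P(data | box C) = (10/11)(1/11)(1/11) = 0.0075131; P(data | box D) = (2/4)(2/4)(2/4) = 0.125; P(data | box E) = (2/6)(4/6)(4/6) = 0.14815.
Weighting by the prior gives 1/5 · 0.14062 = 0.028125, 1/5 · 0.081 = 0.0162, 1/5 · 0.0075131 = 0.0015026, 1/5 · 0.125 = 0.025, 1/5 · 0.14815 = 0.02963; summing to 0.10046.
So P(box A | data) = (0.028125) / (0.10046) = 0.27997.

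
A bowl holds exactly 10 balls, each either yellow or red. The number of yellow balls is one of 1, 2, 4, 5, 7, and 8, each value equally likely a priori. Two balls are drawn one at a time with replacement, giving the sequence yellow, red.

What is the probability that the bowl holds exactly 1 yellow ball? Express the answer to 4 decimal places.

The likelihood of the observed sequence under each hypothesis: P(data | r = 1) = (1/10)(9/10) = 9/100; P(data | r = 2) = (2/10)(8/10) = 4/25; P(data | r = 4) = (4/10)(6/10) = 6/25; P(data | r = 5) = (5/10)(5/10) = 1/4; P(data | r = 7) = (7/10)(3/10) = 21/100; P(data | r = 8) = (8/10)(2/10) = 4/25.
Weighting by the prior gives 1/6 · 9/100 = 3/200, 1/6 · 4/25 = 2/75, 1/6 · 6/25 = 1/25, 1/6 · 1/4 = 1/24, 1/6 · 21/100 = 7/200, 1/6 · 4/25 = 2/75; these sum to 37/200.
By Bayes' rule, P(r = 1 | data) = (3/200) / (37/200) = 3/37.

0.0811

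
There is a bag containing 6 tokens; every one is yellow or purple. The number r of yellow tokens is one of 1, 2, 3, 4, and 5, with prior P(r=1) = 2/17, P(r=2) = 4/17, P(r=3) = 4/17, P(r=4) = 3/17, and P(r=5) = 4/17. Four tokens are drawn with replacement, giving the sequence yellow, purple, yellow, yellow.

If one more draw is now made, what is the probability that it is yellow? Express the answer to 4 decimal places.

0.6530

Compute the likelihood of the observed sequence for each case: P(data | r = 1) = (1/6)(5/6)(1/6)(1/6) = 0.003858; P(data | r = 2) = (2/6)(4/6)(2/6)(2/6) = 0.024691; P(data | r = 3) = (3/6)(3/6)(3/6)(3/6) = 0.0625; P(data | r = 4) = (4/6)(2/6)(4/6)(4/6) = 0.098765; P(data | r = 5) = (5/6)(1/6)(5/6)(5/6) = 0.096451.
The prior-weighted likelihoods are 2/17 · 0.003858 = 0.00045389, 4/17 · 0.024691 = 0.0058097, 4/17 · 0.0625 = 0.014706, 3/17 · 0.098765 = 0.017429, 4/17 · 0.096451 = 0.022694; summing to 0.061093.
Normalising, the posterior is P(r = 1 | data) = 0.0074294, P(r = 2 | data) = 0.095097, P(r = 3 | data) = 0.24071, P(r = 4 | data) = 0.28529, P(r = 5 | data) = 0.37147.
So P(yellow next | data) = Σ P(yellow next | H) P(H | data) = (1/6)(0.0074294) + (1/3)(0.095097) + (1/2)(0.24071) + (2/3)(0.28529) + (5/6)(0.37147) = 0.65305.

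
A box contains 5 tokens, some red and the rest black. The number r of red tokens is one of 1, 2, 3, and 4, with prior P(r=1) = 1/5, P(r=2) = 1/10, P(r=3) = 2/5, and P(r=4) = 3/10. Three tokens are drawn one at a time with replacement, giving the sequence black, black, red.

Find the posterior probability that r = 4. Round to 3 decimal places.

0.109

Under each hypothesis, the probability of the observed sequence is: P(data | r = 1) = (4/5)(4/5)(1/5) = 16/125; P(data | r = 2) = (3/5)(3/5)(2/5) = 18/125; P(data | r = 3) = (2/5)(2/5)(3/5) = 12/125; P(data | r = 4) = (1/5)(1/5)(4/5) = 4/125.
The prior-weighted likelihoods are 1/5 · 16/125 = 16/625, 1/10 · 18/125 = 9/625, 2/5 · 12/125 = 24/625, 3/10 · 4/125 = 6/625; summing to 11/125.
Therefore the posterior P(r = 4 | data) = (6/625) / (11/125) = 6/55.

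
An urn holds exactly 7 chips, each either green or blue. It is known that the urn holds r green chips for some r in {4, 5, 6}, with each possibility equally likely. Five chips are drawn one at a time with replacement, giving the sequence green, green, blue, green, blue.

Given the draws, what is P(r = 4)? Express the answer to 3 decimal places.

For each hypothesis, P(data | H) works out to: P(data | r = 4) = (4/7)(4/7)(3/7)(4/7)(3/7) = 0.034271; P(data | r = 5) = (5/7)(5/7)(2/7)(5/7)(2/7) = 0.02975; P(data | r = 6) = (6/7)(6/7)(1/7)(6/7)(1/7) = 0.012852.
The prior-weighted likelihoods are 1/3 · 0.034271 = 0.011424, 1/3 · 0.02975 = 0.0099165, 1/3 · 0.012852 = 0.0042839; with total 0.025624.
Therefore the posterior P(r = 4 | data) = (0.011424) / (0.025624) = 0.44582.

0.446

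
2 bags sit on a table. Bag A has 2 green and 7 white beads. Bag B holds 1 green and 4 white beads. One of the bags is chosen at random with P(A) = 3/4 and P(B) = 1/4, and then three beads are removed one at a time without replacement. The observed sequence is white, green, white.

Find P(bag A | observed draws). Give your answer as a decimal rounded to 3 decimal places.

The likelihood of the observed sequence under each hypothesis: P(data | bag A) = (7/9)(2/8)(6/7) = 1/6; P(data | bag B) = (4/5)(1/4)(3/3) = 1/5.
The prior-weighted likelihoods are 3/4 · 1/6 = 1/8, 1/4 · 1/5 = 1/20; with total 7/40.
So P(bag A | data) = (1/8) / (7/40) = 5/7.

0.714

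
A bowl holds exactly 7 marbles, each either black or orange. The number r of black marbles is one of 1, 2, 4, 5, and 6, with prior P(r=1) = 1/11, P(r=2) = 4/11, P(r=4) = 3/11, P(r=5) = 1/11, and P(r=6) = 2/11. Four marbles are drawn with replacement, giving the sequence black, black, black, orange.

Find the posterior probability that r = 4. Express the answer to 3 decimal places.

The likelihood of the observed sequence under each hypothesis: P(data | r = 1) = (1/7)(1/7)(1/7)(6/7) = 0.002499; P(data | r = 2) = (2/7)(2/7)(2/7)(5/7) = 0.01666; P(data | r = 4) = (4/7)(4/7)(4/7)(3/7) = 0.079967; P(data | r = 5) = (5/7)(5/7)(5/7)(2/7) = 0.10412; P(data | r = 6) = (6/7)(6/7)(6/7)(1/7) = 0.089963.
The prior-weighted likelihoods are 1/11 · 0.002499 = 0.00022718, 4/11 · 0.01666 = 0.0060581, 3/11 · 0.079967 = 0.021809, 1/11 · 0.10412 = 0.0094658, 2/11 · 0.089963 = 0.016357; these sum to 0.053917.
Hence P(r = 4 | data) = (0.021809) / (0.053917) = 0.40449.

0.404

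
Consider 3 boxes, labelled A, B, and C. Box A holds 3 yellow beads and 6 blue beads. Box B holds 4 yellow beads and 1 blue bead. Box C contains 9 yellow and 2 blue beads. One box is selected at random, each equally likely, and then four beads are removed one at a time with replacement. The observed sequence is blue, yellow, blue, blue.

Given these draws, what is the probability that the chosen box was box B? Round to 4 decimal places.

0.0581

For each hypothesis, P(data | H) works out to: P(data | box A) = (6/9)(3/9)(6/9)(6/9) = 0.098765; P(data | box B) = (1/5)(4/5)(1/5)(1/5) = 0.0064; P(data | box C) = (2/11)(9/11)(2/11)(2/11) = 0.0049177.
Multiplying each by its prior: 1/3 · 0.098765 = 0.032922, 1/3 · 0.0064 = 0.0021333, 1/3 · 0.0049177 = 0.0016392; summing to 0.036694.
Therefore the posterior P(box B | data) = (0.0021333) / (0.036694) = 0.058138.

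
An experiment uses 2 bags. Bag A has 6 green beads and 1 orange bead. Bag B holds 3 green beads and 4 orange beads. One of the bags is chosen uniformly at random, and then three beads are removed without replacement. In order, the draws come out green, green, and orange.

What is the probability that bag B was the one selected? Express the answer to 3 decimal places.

0.444

Compute the likelihood of the observed sequence for each case: P(data | bag A) = (6/7)(5/6)(1/5) = 1/7; P(data | bag B) = (3/7)(2/6)(4/5) = 4/35.
The prior-weighted likelihoods are 1/2 · 1/7 = 1/14, 1/2 · 4/35 = 2/35; summing to 9/70.
Therefore the posterior P(bag B | data) = (2/35) / (9/70) = 4/9.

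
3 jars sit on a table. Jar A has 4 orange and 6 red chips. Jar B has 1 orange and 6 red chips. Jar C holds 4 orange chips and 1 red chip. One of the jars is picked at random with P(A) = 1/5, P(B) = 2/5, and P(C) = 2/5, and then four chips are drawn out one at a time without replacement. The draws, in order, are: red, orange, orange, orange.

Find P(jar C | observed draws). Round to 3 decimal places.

For each hypothesis, P(data | H) works out to: P(data | jar A) = (6/10)(4/9)(3/8)(2/7) = 1/35; P(data | jar B) = (6/7)(1/6)(0/5) = 0; P(data | jar C) = (1/5)(4/4)(3/3)(2/2) = 1/5.
The prior-weighted likelihoods are 1/5 · 1/35 = 1/175, 2/5 · 0 = 0, 2/5 · 1/5 = 2/25; summing to 3/35.
Therefore the posterior P(jar C | data) = (2/25) / (3/35) = 14/15.

0.933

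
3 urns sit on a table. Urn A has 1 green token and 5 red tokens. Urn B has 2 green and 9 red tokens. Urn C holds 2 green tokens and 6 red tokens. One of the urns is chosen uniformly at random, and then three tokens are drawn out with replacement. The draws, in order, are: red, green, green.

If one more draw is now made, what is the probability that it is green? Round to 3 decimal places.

The likelihood of the observed sequence under each hypothesis: P(data | urn A) = (5/6)(1/6)(1/6) = 0.023148; P(data | urn B) = (9/11)(2/11)(2/11) = 0.027047; P(data | urn C) = (6/8)(2/8)(2/8) = 0.046875.
Multiplying each by its prior: 1/3 · 0.023148 = 0.007716, 1/3 · 0.027047 = 0.0090158, 1/3 · 0.046875 = 0.015625; these sum to 0.032357.
The posterior is then P(urn A | data) = 0.23847, P(urn B | data) = 0.27864, P(urn C | data) = 0.4829.
Averaging over the posterior, P(green next | data) = (1/6)(0.23847) + (2/11)(0.27864) + (1/4)(0.4829) = 0.21113.

0.211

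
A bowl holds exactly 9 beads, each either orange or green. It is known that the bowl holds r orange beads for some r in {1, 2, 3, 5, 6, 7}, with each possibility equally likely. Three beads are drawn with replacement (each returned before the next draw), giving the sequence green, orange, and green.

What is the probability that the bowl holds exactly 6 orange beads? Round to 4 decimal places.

Under each hypothesis, the probability of the observed sequence is: P(data | r = 1) = (8/9)(1/9)(8/9) = 0.087791; P(data | r = 2) = (7/9)(2/9)(7/9) = 0.13443; P(data | r = 3) = (6/9)(3/9)(6/9) = 0.14815; P(data | r = 5) = (4/9)(5/9)(4/9) = 0.10974; P(data | r = 6) = (3/9)(6/9)(3/9) = 0.074074; P(data | r = 7) = (2/9)(7/9)(2/9) = 0.038409.
The prior-weighted likelihoods are 1/6 · 0.087791 = 0.014632, 1/6 · 0.13443 = 0.022405, 1/6 · 0.14815 = 0.024691, 1/6 · 0.10974 = 0.01829, 1/6 · 0.074074 = 0.012346, 1/6 · 0.038409 = 0.0064015; these sum to 0.098765.
Hence P(r = 6 | data) = (0.012346) / (0.098765) = 0.125.

0.1250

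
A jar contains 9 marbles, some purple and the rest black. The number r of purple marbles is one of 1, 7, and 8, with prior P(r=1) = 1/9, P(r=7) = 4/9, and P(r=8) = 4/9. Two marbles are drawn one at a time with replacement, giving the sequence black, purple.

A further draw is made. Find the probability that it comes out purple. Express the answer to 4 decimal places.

0.7593

For each hypothesis, P(data | H) works out to: P(data | r = 1) = (8/9)(1/9) = 8/81; P(data | r = 7) = (2/9)(7/9) = 14/81; P(data | r = 8) = (1/9)(8/9) = 8/81.
The prior-weighted likelihoods are 1/9 · 8/81 = 8/729, 4/9 · 14/81 = 56/729, 4/9 · 8/81 = 32/729; these sum to 32/243.
Normalising, the posterior is P(r = 1 | data) = 1/12, P(r = 7 | data) = 7/12, P(r = 8 | data) = 1/3.
The predictive probability is P(purple next | data) = (1/9)(1/12) + (7/9)(7/12) + (8/9)(1/3) = 41/54.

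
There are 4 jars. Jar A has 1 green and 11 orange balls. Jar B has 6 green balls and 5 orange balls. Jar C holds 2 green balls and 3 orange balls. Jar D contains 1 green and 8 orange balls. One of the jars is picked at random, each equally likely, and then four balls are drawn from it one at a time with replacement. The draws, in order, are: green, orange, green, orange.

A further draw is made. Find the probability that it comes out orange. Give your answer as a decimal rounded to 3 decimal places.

Compute the likelihood of the observed sequence for each case: P(data | jar A) = (1/12)(11/12)(1/12)(11/12) = 0.0058353; P(data | jar B) = (6/11)(5/11)(6/11)(5/11) = 0.061471; P(data | jar C) = (2/5)(3/5)(2/5)(3/5) = 0.0576; P(data | jar D) = (1/9)(8/9)(1/9)(8/9) = 0.0097546.
Multiplying each by its prior: 1/4 · 0.0058353 = 0.0014588, 1/4 · 0.061471 = 0.015368, 1/4 · 0.0576 = 0.0144, 1/4 · 0.0097546 = 0.0024387; summing to 0.033665.
Normalising, the posterior is P(jar A | data) = 0.043333, P(jar B | data) = 0.45649, P(jar C | data) = 0.42774, P(jar D | data) = 0.072438.
Averaging over the posterior, P(orange next | data) = (11/12)(0.043333) + (5/11)(0.45649) + (3/5)(0.42774) + (8/9)(0.072438) = 0.56825.

0.568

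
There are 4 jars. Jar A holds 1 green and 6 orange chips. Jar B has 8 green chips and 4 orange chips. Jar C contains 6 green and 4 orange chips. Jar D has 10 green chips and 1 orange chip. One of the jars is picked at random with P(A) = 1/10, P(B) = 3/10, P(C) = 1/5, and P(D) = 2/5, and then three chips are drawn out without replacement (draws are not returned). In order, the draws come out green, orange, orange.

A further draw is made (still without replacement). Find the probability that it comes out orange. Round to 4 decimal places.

Under each hypothesis, the probability of the observed sequence is: P(data | jar A) = (1/7)(6/6)(5/5) = 0.14286; P(data | jar B) = (8/12)(4/11)(3/10) = 0.072727; P(data | jar C) = (6/10)(4/9)(3/8) = 0.1; P(data | jar D) = (10/11)(1/10)(0/9) = 0.
Multiplying each by its prior: 1/10 · 0.14286 = 0.014286, 3/10 · 0.072727 = 0.021818, 1/5 · 0.1 = 0.02, 2/5 · 0 = 0; summing to 0.056104.
Normalising, the posterior is P(jar A | data) = 0.25463, P(jar B | data) = 0.38889, P(jar C | data) = 0.35648, P(jar D | data) = 0.
Averaging over the posterior, P(orange next | data) = (1)(0.25463) + (2/9)(0.38889) + (2/7)(0.35648) = 0.4429.

0.4429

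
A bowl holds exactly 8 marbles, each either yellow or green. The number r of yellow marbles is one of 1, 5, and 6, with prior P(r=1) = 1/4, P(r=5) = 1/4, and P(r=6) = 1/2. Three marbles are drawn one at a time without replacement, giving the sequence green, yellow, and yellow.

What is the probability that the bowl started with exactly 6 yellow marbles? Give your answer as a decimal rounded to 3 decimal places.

0.667

Under each hypothesis, the probability of the observed sequence is: P(data | r = 1) = (7/8)(1/7)(0/6) = 0; P(data | r = 5) = (3/8)(5/7)(4/6) = 5/28; P(data | r = 6) = (2/8)(6/7)(5/6) = 5/28.
Multiplying each by its prior: 1/4 · 0 = 0, 1/4 · 5/28 = 5/112, 1/2 · 5/28 = 5/56; with total 15/112.
By Bayes' rule, P(r = 6 | data) = (5/56) / (15/112) = 2/3.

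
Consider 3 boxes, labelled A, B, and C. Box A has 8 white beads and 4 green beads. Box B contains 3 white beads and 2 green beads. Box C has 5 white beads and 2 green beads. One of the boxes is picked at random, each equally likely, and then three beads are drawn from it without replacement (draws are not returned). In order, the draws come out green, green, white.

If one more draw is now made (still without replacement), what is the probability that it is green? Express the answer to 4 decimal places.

0.0733

Under each hypothesis, the probability of the observed sequence is: P(data | box A) = (4/12)(3/11)(8/10) = 0.072727; P(data | box B) = (2/5)(1/4)(3/3) = 0.1; P(data | box C) = (2/7)(1/6)(5/5) = 0.047619.
The prior-weighted likelihoods are 1/3 · 0.072727 = 0.024242, 1/3 · 0.1 = 0.033333, 1/3 · 0.047619 = 0.015873; summing to 0.073449.
Normalising, the posterior is P(box A | data) = 0.33006, P(box B | data) = 0.45383, P(box C | data) = 0.21611.
Averaging over the posterior, P(green next | data) = (2/9)(0.33006) + (0)(0.45383) + (0)(0.21611) = 0.073346.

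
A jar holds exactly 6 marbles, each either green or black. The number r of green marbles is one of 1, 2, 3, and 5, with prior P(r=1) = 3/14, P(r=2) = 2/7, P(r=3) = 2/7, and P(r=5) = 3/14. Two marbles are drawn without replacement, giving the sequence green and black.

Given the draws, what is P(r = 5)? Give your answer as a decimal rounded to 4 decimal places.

0.1531

Under each hypothesis, the probability of the observed sequence is: P(data | r = 1) = (1/6)(5/5) = 1/6; P(data | r = 2) = (2/6)(4/5) = 4/15; P(data | r = 3) = (3/6)(3/5) = 3/10; P(data | r = 5) = (5/6)(1/5) = 1/6.
Weighting by the prior gives 3/14 · 1/6 = 1/28, 2/7 · 4/15 = 8/105, 2/7 · 3/10 = 3/35, 3/14 · 1/6 = 1/28; these sum to 7/30.
So P(r = 5 | data) = (1/28) / (7/30) = 15/98.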